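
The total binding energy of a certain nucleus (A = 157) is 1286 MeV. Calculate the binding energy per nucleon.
B.E./A = 1286/157 = 8.191 MeV/nucleon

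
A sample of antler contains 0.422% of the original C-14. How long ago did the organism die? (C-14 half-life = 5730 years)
Age = t½ × log₂(1/ratio) = 45200 years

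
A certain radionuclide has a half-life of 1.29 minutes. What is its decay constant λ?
λ = ln(2)/t½ = 0.5373 minute⁻¹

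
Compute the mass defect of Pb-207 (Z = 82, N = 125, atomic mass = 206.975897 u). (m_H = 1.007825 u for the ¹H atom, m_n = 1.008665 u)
Δm = Z·m_H + N·m_n − M = 1.749 u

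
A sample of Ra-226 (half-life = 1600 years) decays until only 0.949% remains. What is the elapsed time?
t = t½ × log₂(N₀/N) = 10750 years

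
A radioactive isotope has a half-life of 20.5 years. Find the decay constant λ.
λ = ln(2)/t½ = 0.03381 year⁻¹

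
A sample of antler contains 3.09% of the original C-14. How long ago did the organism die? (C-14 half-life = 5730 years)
Age = t½ × log₂(1/ratio) = 28740 years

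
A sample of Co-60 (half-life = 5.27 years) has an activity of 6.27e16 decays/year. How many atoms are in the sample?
N = A/λ = 4.767e17 atoms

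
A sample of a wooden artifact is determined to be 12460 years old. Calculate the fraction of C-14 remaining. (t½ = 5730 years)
N/N₀ = (1/2)^(t/t½) = 0.2215 = 22.2%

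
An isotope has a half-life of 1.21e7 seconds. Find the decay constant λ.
λ = ln(2)/t½ = 5.728e-8 second⁻¹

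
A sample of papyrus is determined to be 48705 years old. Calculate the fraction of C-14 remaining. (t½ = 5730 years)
N/N₀ = (1/2)^(t/t½) = 0.002762 = 0.276%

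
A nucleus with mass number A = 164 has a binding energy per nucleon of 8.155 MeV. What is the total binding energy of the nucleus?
B.E. = 8.155 × 164 = 1337 MeV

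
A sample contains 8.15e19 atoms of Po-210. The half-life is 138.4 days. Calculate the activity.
A = λN = 4.082e17 decays/day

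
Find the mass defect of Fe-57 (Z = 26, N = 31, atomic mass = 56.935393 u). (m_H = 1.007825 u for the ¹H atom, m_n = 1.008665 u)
Δm = Z·m_H + N·m_n − M = 0.5367 u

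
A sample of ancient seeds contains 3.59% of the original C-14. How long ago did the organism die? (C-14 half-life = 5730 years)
Age = t½ × log₂(1/ratio) = 27500 years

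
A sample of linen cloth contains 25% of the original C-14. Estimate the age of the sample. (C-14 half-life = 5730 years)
Age = t½ × log₂(1/ratio) = 11460 years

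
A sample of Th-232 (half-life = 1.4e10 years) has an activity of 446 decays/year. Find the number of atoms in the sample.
N = A/λ = 9.008e12 atoms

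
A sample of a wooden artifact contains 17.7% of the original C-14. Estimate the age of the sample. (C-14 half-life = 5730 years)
Age = t½ × log₂(1/ratio) = 14310 years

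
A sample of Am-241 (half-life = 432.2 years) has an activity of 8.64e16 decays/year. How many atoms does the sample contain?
N = A/λ = 5.387e19 atoms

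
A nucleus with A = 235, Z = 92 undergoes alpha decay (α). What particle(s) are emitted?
α particle = ⁴₂He (2 protons + 2 neutrons)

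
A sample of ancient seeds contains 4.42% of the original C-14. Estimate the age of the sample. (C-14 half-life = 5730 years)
Age = t½ × log₂(1/ratio) = 25780 years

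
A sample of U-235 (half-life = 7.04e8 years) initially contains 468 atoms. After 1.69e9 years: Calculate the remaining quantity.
N = N₀(1/2)^(t/t½) = 88.63 atoms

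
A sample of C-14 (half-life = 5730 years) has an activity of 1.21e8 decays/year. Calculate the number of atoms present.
N = A/λ = 1e12 atoms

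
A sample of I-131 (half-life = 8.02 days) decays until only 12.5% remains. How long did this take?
t = t½ × log₂(N₀/N) = 24.06 days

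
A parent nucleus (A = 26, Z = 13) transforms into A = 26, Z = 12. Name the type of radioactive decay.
ΔA = 0, ΔZ = -1 ⇒ beta-plus decay (β⁺) or electron capture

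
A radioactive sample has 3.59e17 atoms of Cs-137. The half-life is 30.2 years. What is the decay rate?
A = λN = 8.24e15 decays/year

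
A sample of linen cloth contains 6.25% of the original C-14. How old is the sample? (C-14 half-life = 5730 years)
Age = t½ × log₂(1/ratio) = 22920 years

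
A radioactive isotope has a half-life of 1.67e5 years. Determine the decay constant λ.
λ = ln(2)/t½ = 4.151e-6 year⁻¹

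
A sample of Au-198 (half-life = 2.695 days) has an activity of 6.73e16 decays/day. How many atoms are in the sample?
N = A/λ = 2.617e17 atoms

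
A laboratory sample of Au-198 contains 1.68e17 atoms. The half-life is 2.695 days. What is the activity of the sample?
A = λN = 4.321e16 decays/day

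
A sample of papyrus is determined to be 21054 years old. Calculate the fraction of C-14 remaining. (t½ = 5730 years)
N/N₀ = (1/2)^(t/t½) = 0.07833 = 7.83%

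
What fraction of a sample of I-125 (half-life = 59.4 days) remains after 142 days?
N/N₀ = (1/2)^(t/t½) = 0.1907 = 19.1%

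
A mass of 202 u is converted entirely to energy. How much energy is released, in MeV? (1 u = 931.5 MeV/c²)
E = mc² = 1.882e5 MeV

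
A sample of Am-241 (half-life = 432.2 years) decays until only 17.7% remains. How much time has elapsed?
t = t½ × log₂(N₀/N) = 1080 years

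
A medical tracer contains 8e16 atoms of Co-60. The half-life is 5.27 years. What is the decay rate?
A = λN = 1.052e16 decays/year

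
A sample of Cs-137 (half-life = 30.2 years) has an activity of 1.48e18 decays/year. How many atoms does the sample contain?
N = A/λ = 6.448e19 atoms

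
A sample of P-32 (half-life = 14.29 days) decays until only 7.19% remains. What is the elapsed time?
t = t½ × log₂(N₀/N) = 54.27 days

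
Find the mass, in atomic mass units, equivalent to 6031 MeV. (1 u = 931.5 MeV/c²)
m = E/c² = 6.475 u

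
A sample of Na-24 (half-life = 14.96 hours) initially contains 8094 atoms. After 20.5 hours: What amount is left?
N = N₀(1/2)^(t/t½) = 3131 atoms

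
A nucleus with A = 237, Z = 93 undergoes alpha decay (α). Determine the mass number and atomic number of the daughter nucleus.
Daughter: A = 233, Z = 91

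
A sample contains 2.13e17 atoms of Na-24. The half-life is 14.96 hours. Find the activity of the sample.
A = λN = 9.869e15 decays/hour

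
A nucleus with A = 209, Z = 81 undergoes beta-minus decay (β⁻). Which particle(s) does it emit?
β⁻: electron (e⁻) + antineutrino (ν̄ₑ)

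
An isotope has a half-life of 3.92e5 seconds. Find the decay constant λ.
λ = ln(2)/t½ = 1.768e-6 second⁻¹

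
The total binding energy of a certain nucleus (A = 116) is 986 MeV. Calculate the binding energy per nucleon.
B.E./A = 986/116 = 8.5 MeV/nucleon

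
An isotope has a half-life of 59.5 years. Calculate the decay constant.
λ = ln(2)/t½ = 0.01165 year⁻¹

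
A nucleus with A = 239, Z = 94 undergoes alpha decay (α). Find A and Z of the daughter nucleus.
Daughter: A = 235, Z = 92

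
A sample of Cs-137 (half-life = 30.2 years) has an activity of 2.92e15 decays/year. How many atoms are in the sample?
N = A/λ = 1.272e17 atoms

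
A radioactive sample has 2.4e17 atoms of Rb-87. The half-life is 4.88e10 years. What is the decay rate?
A = λN = 3.409e6 decays/year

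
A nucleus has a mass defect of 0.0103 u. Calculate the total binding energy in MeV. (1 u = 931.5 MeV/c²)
B.E. = Δm × 931.5 = 9.594 MeV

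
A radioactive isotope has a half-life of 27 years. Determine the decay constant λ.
λ = ln(2)/t½ = 0.02567 year⁻¹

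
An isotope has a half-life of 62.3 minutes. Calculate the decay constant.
λ = ln(2)/t½ = 0.01113 minute⁻¹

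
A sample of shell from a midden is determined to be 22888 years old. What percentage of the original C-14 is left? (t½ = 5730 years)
N/N₀ = (1/2)^(t/t½) = 0.06274 = 6.27%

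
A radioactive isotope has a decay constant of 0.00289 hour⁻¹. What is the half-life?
t½ = ln(2)/λ = 239.8 hours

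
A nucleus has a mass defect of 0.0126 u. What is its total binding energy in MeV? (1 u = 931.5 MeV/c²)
B.E. = Δm × 931.5 = 11.74 MeV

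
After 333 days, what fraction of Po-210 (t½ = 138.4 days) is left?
N/N₀ = (1/2)^(t/t½) = 0.1887 = 18.9%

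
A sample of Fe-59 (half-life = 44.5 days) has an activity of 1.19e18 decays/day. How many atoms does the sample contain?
N = A/λ = 7.64e19 atoms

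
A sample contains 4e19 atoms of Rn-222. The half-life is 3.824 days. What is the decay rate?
A = λN = 7.25e18 decays/day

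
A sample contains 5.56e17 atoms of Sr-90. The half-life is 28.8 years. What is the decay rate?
A = λN = 1.338e16 decays/year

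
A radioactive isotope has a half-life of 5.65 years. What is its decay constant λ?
λ = ln(2)/t½ = 0.1227 year⁻¹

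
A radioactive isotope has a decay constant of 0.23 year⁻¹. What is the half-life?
t½ = ln(2)/λ = 3.014 years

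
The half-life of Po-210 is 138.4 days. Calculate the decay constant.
λ = ln(2)/t½ = 0.005008 day⁻¹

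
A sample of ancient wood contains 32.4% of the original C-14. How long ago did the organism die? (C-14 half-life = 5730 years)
Age = t½ × log₂(1/ratio) = 9317 years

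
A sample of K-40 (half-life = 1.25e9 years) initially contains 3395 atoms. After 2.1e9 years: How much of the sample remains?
N = N₀(1/2)^(t/t½) = 1060 atoms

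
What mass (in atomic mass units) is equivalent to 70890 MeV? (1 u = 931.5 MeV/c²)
m = E/c² = 76.1 u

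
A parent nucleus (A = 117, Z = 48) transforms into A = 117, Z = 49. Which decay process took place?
ΔA = 0, ΔZ = +1 ⇒ beta-minus decay (β⁻)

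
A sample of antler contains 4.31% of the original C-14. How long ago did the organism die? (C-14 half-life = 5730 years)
Age = t½ × log₂(1/ratio) = 25990 years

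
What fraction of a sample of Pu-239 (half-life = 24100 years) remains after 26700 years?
N/N₀ = (1/2)^(t/t½) = 0.464 = 46.4%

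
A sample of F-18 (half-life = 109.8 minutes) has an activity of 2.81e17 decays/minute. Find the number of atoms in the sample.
N = A/λ = 4.451e19 atoms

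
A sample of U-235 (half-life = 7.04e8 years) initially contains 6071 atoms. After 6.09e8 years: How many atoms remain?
N = N₀(1/2)^(t/t½) = 3333 atoms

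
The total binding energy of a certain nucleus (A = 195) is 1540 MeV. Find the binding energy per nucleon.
B.E./A = 1540/195 = 7.897 MeV/nucleon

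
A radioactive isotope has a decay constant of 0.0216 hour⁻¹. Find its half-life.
t½ = ln(2)/λ = 32.09 hours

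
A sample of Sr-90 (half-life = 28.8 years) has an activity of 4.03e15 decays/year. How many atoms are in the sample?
N = A/λ = 1.674e17 atoms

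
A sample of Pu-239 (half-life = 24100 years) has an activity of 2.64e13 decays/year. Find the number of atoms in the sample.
N = A/λ = 9.179e17 atoms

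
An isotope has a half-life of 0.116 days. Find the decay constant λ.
λ = ln(2)/t½ = 5.975 day⁻¹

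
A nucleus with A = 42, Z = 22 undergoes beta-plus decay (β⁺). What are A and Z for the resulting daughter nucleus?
Daughter: A = 42, Z = 21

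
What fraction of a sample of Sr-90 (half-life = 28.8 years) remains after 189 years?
N/N₀ = (1/2)^(t/t½) = 0.01058 = 1.06%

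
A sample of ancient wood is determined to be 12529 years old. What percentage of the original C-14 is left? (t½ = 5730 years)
N/N₀ = (1/2)^(t/t½) = 0.2197 = 22%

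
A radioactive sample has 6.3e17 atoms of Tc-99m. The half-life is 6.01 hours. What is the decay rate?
A = λN = 7.266e16 decays/hour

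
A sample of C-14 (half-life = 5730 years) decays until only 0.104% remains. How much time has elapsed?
t = t½ × log₂(N₀/N) = 56780 years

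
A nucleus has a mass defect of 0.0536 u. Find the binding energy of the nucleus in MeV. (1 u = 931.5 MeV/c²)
B.E. = Δm × 931.5 = 49.93 MeV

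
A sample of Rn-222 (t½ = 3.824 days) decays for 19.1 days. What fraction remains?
N/N₀ = (1/2)^(t/t½) = 0.03136 = 3.14%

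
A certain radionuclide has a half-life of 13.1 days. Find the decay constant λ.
λ = ln(2)/t½ = 0.05291 day⁻¹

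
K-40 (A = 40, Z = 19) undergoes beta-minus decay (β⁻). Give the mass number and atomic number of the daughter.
Daughter: A = 40, Z = 20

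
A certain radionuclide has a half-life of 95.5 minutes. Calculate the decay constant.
λ = ln(2)/t½ = 0.007258 minute⁻¹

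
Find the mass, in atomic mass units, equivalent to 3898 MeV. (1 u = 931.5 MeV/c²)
m = E/c² = 4.185 u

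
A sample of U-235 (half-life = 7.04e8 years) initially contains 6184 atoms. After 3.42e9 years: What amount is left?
N = N₀(1/2)^(t/t½) = 213.2 atoms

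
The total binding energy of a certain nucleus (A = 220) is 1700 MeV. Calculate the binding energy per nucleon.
B.E./A = 1700/220 = 7.727 MeV/nucleon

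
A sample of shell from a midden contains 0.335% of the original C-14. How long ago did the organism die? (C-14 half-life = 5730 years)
Age = t½ × log₂(1/ratio) = 47110 years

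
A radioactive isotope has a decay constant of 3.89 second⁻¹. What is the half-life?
t½ = ln(2)/λ = 0.1782 seconds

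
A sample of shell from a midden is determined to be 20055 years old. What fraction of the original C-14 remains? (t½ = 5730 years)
N/N₀ = (1/2)^(t/t½) = 0.08839 = 8.84%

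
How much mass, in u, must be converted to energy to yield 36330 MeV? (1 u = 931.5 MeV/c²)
m = E/c² = 39 u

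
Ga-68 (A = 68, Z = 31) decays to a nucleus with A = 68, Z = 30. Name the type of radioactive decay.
ΔA = 0, ΔZ = -1 ⇒ beta-plus decay (β⁺) or electron capture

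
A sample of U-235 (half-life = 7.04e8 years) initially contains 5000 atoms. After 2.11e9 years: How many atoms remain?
N = N₀(1/2)^(t/t½) = 626.2 atoms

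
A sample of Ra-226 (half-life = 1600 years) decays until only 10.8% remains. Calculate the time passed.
t = t½ × log₂(N₀/N) = 5137 years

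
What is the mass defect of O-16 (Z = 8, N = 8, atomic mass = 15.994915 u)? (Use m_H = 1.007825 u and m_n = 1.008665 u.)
Δm = Z·m_H + N·m_n − M = 0.137 u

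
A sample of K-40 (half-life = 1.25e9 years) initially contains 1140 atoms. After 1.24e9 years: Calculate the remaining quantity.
N = N₀(1/2)^(t/t½) = 573.2 atoms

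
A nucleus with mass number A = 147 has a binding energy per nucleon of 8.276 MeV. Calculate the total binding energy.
B.E. = 8.276 × 147 = 1217 MeV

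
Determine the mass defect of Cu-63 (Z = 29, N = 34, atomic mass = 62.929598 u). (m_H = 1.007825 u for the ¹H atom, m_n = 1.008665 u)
Δm = Z·m_H + N·m_n − M = 0.5919 u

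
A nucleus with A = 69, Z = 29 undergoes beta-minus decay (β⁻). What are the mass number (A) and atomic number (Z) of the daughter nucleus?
Daughter: A = 69, Z = 30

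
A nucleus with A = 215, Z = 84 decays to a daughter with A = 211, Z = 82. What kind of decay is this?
ΔA = -4, ΔZ = -2 ⇒ alpha decay (α)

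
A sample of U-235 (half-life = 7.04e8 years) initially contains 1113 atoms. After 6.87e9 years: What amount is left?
N = N₀(1/2)^(t/t½) = 1.285 atoms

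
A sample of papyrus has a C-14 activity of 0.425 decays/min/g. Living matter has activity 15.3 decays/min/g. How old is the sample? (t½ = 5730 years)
Age = t½ × log₂(A₀/A) = 29620 years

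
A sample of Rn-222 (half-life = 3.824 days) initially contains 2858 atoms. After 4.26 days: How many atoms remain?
N = N₀(1/2)^(t/t½) = 1320 atoms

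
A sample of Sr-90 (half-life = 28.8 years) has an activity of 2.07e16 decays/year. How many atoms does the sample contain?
N = A/λ = 8.601e17 atoms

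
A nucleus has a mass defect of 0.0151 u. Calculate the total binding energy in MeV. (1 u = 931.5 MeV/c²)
B.E. = Δm × 931.5 = 14.07 MeV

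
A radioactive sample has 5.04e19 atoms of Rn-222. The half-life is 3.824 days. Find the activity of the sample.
A = λN = 9.136e18 decays/day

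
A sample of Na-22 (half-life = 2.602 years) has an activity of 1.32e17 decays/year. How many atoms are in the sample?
N = A/λ = 4.955e17 atoms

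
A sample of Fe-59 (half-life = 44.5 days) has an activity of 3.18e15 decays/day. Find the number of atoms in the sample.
N = A/λ = 2.042e17 atoms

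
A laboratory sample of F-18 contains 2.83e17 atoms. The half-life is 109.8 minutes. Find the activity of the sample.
A = λN = 1.787e15 decays/minute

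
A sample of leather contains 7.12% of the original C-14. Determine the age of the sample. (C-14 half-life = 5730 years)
Age = t½ × log₂(1/ratio) = 21840 years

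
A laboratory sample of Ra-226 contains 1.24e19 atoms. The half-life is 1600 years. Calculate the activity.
A = λN = 5.372e15 decays/year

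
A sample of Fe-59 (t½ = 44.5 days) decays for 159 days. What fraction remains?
N/N₀ = (1/2)^(t/t½) = 0.08403 = 8.4%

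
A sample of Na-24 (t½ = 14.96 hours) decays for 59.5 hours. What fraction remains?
N/N₀ = (1/2)^(t/t½) = 0.06349 = 6.35%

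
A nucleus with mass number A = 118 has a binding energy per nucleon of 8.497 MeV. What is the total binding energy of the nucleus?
B.E. = 8.497 × 118 = 1003 MeV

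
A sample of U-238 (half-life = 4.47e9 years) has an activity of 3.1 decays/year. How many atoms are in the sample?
N = A/λ = 1.999e10 atoms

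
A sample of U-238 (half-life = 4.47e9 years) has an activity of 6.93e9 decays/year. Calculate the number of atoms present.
N = A/λ = 4.469e19 atoms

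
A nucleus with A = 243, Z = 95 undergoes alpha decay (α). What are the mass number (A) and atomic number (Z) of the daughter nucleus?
Daughter: A = 239, Z = 93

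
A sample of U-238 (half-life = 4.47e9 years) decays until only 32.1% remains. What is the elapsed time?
t = t½ × log₂(N₀/N) = 7.328e9 years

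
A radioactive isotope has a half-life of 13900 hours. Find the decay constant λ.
λ = ln(2)/t½ = 4.987e-5 hour⁻¹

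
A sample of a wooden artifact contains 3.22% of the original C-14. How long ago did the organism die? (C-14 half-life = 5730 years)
Age = t½ × log₂(1/ratio) = 28400 years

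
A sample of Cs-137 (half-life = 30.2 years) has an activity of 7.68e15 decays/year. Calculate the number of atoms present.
N = A/λ = 3.346e17 atoms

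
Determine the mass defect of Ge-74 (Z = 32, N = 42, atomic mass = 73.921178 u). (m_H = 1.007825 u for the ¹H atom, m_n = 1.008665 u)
Δm = Z·m_H + N·m_n − M = 0.6932 u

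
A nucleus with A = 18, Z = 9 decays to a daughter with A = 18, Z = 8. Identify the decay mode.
ΔA = 0, ΔZ = -1 ⇒ beta-plus decay (β⁺) or electron capture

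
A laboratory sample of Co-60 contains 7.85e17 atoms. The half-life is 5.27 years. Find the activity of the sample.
A = λN = 1.032e17 decays/year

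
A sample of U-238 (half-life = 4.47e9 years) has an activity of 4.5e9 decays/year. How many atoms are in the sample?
N = A/λ = 2.902e19 atoms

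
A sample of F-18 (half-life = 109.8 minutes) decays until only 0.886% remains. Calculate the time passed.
t = t½ × log₂(N₀/N) = 748.7 minutes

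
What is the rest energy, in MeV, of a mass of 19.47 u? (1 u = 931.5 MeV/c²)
E = mc² = 18140 MeV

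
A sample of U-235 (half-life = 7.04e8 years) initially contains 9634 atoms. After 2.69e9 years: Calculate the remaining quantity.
N = N₀(1/2)^(t/t½) = 681.7 atoms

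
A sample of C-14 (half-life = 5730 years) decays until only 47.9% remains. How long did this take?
t = t½ × log₂(N₀/N) = 6085 years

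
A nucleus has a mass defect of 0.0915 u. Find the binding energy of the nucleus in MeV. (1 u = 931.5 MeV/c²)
B.E. = Δm × 931.5 = 85.23 MeV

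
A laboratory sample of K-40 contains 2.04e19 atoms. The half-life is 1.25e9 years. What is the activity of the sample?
A = λN = 1.131e10 decays/year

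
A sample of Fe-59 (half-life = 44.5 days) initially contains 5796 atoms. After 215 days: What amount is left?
N = N₀(1/2)^(t/t½) = 203.6 atoms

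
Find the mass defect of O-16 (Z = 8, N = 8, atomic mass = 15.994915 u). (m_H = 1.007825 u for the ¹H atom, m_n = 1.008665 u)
Δm = Z·m_H + N·m_n − M = 0.137 u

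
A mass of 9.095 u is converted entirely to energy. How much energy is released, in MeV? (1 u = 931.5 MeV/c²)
E = mc² = 8472 MeV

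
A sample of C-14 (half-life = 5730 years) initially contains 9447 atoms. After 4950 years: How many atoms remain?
N = N₀(1/2)^(t/t½) = 5191 atoms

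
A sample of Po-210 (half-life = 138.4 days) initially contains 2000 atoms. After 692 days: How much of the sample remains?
N = N₀(1/2)^(t/t½) = 62.5 atoms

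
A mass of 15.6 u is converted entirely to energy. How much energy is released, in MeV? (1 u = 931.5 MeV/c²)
E = mc² = 14530 MeV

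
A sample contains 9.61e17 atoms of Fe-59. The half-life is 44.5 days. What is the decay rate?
A = λN = 1.497e16 decays/day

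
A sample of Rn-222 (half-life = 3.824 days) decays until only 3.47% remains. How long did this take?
t = t½ × log₂(N₀/N) = 18.54 days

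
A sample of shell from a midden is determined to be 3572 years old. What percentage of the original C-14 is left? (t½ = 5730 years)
N/N₀ = (1/2)^(t/t½) = 0.6491 = 64.9%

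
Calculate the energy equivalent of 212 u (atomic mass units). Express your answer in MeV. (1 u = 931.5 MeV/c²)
E = mc² = 1.975e5 MeV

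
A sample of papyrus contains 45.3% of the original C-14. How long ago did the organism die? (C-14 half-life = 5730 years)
Age = t½ × log₂(1/ratio) = 6546 years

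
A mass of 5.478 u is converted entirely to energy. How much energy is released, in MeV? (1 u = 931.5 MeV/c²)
E = mc² = 5103 MeV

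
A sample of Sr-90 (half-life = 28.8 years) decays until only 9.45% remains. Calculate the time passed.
t = t½ × log₂(N₀/N) = 98.02 years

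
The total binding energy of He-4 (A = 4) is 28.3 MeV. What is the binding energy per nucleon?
B.E./A = 28.3/4 = 7.075 MeV/nucleon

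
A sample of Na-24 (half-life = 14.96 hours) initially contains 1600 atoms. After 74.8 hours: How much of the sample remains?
N = N₀(1/2)^(t/t½) = 50 atoms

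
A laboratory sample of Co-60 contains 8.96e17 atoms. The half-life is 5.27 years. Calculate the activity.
A = λN = 1.178e17 decays/year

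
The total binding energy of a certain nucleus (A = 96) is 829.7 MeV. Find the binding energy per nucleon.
B.E./A = 829.7/96 = 8.643 MeV/nucleon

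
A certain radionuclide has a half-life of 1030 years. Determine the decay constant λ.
λ = ln(2)/t½ = 6.73e-4 year⁻¹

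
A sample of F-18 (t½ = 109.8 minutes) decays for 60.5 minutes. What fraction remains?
N/N₀ = (1/2)^(t/t½) = 0.6825 = 68.3%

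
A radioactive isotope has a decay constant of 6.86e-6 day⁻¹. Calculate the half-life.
t½ = ln(2)/λ = 1.01e5 days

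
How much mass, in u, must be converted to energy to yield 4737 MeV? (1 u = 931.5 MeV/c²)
m = E/c² = 5.085 u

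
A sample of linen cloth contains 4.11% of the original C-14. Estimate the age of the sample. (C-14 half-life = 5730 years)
Age = t½ × log₂(1/ratio) = 26390 years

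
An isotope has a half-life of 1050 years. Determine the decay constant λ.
λ = ln(2)/t½ = 6.601e-4 year⁻¹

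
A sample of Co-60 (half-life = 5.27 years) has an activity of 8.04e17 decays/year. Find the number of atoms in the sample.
N = A/λ = 6.113e18 atoms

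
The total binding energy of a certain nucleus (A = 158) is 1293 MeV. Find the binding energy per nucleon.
B.E./A = 1293/158 = 8.184 MeV/nucleon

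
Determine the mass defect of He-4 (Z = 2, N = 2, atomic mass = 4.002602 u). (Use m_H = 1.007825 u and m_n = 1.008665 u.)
Δm = Z·m_H + N·m_n − M = 0.03038 u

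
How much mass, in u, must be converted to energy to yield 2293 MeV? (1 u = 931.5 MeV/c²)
m = E/c² = 2.462 u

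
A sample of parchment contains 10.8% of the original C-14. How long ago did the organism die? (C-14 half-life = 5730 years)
Age = t½ × log₂(1/ratio) = 18400 years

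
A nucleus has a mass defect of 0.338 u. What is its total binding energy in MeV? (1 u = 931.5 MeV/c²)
B.E. = Δm × 931.5 = 314.8 MeV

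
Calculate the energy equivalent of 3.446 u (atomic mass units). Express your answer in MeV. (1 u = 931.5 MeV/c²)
E = mc² = 3210 MeV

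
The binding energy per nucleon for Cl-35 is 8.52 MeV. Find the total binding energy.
B.E. = 8.52 × 35 = 298.2 MeV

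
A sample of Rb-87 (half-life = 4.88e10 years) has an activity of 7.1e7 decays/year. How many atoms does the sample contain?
N = A/λ = 4.999e18 atoms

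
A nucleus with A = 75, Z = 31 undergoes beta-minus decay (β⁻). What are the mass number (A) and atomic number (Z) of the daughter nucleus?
Daughter: A = 75, Z = 32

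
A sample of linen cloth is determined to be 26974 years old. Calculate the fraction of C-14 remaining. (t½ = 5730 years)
N/N₀ = (1/2)^(t/t½) = 0.03827 = 3.83%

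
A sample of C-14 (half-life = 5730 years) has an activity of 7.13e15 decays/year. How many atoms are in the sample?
N = A/λ = 5.894e19 atoms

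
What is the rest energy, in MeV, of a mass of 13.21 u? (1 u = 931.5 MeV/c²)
E = mc² = 12310 MeV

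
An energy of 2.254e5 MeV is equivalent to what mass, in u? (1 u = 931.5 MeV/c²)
m = E/c² = 242 u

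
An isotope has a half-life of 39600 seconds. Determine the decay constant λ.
λ = ln(2)/t½ = 1.75e-5 second⁻¹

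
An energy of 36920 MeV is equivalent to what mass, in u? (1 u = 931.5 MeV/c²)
m = E/c² = 39.63 u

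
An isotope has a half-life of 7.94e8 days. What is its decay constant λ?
λ = ln(2)/t½ = 8.73e-10 day⁻¹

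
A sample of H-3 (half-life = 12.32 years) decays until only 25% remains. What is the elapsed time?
t = t½ × log₂(N₀/N) = 24.64 years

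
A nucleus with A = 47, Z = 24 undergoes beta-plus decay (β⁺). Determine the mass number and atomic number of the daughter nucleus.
Daughter: A = 47, Z = 23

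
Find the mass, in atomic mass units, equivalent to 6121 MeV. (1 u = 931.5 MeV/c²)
m = E/c² = 6.571 u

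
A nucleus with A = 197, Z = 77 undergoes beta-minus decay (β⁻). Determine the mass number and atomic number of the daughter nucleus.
Daughter: A = 197, Z = 78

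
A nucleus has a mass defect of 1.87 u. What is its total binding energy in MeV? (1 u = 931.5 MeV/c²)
B.E. = Δm × 931.5 = 1742 MeV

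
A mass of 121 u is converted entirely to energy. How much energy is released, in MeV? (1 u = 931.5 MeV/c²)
E = mc² = 1.127e5 MeV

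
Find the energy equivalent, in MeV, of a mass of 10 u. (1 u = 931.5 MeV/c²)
E = mc² = 9315 MeV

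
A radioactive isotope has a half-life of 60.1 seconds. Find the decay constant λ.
λ = ln(2)/t½ = 0.01153 second⁻¹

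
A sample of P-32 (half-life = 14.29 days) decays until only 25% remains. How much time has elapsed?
t = t½ × log₂(N₀/N) = 28.58 days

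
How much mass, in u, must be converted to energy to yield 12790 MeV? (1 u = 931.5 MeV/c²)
m = E/c² = 13.73 u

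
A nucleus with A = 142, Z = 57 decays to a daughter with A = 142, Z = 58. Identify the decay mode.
ΔA = 0, ΔZ = +1 ⇒ beta-minus decay (β⁻)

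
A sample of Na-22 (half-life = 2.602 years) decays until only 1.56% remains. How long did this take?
t = t½ × log₂(N₀/N) = 15.62 years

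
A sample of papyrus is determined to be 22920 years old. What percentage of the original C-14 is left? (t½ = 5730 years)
N/N₀ = (1/2)^(t/t½) = 0.0625 = 6.25%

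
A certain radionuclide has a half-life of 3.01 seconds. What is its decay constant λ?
λ = ln(2)/t½ = 0.2303 second⁻¹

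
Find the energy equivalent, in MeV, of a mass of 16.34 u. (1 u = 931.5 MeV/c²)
E = mc² = 15220 MeV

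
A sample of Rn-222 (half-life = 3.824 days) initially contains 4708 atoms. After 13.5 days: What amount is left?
N = N₀(1/2)^(t/t½) = 407.5 atoms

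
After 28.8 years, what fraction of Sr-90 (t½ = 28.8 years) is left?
N/N₀ = (1/2)^(t/t½) = 0.5 = 50%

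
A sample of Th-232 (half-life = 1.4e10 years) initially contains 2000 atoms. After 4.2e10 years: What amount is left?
N = N₀(1/2)^(t/t½) = 250 atoms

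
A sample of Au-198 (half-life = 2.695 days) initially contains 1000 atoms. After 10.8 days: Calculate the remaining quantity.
N = N₀(1/2)^(t/t½) = 62.18 atoms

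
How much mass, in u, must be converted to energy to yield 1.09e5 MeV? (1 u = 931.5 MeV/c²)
m = E/c² = 117 u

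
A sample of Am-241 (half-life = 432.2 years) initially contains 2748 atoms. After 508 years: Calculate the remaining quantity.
N = N₀(1/2)^(t/t½) = 1217 atoms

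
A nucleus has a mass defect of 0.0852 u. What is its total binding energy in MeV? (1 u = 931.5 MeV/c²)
B.E. = Δm × 931.5 = 79.36 MeV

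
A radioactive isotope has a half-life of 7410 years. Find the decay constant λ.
λ = ln(2)/t½ = 9.354e-5 year⁻¹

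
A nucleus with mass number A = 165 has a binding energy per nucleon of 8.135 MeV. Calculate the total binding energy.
B.E. = 8.135 × 165 = 1342 MeV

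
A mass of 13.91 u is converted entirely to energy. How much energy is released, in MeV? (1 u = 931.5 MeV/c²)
E = mc² = 12960 MeV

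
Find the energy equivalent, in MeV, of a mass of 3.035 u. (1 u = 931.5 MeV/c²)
E = mc² = 2827 MeV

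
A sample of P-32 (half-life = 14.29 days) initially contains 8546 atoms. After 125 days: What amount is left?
N = N₀(1/2)^(t/t½) = 19.89 atoms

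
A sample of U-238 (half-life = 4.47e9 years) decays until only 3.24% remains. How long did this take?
t = t½ × log₂(N₀/N) = 2.212e10 years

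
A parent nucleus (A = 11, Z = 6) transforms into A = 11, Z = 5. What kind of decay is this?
ΔA = 0, ΔZ = -1 ⇒ beta-plus decay (β⁺) or electron capture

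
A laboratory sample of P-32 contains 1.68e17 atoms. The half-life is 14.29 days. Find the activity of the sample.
A = λN = 8.149e15 decays/day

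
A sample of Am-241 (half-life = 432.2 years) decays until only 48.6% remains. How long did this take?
t = t½ × log₂(N₀/N) = 449.9 years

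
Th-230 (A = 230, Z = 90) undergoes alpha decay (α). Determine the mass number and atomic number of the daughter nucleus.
Daughter: A = 226, Z = 88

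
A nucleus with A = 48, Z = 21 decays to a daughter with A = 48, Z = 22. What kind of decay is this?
ΔA = 0, ΔZ = +1 ⇒ beta-minus decay (β⁻)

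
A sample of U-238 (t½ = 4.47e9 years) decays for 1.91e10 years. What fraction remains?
N/N₀ = (1/2)^(t/t½) = 0.05173 = 5.17%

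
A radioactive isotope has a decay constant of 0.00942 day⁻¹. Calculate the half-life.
t½ = ln(2)/λ = 73.58 days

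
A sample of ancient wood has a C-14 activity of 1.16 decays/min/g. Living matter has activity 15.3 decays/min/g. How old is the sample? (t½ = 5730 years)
Age = t½ × log₂(A₀/A) = 21320 years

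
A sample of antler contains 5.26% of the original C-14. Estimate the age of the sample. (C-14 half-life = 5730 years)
Age = t½ × log₂(1/ratio) = 24350 years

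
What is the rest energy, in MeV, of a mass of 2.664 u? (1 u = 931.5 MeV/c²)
E = mc² = 2482 MeV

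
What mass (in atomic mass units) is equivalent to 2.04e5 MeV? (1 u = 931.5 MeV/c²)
m = E/c² = 219 u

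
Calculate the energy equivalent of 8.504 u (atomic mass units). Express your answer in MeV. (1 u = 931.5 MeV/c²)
E = mc² = 7921 MeV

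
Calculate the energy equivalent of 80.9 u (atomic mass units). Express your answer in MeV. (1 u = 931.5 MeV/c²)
E = mc² = 75360 MeV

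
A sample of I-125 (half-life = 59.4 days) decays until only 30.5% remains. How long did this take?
t = t½ × log₂(N₀/N) = 101.8 days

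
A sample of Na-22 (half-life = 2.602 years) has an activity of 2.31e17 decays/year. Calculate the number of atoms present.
N = A/λ = 8.671e17 atoms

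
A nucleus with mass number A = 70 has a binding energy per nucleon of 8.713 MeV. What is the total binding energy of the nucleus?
B.E. = 8.713 × 70 = 609.9 MeV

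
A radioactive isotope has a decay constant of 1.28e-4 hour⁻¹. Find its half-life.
t½ = ln(2)/λ = 5415 hours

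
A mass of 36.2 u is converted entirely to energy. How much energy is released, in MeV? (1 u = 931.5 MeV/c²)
E = mc² = 33720 MeV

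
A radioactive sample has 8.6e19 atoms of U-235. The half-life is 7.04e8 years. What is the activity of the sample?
A = λN = 8.467e10 decays/year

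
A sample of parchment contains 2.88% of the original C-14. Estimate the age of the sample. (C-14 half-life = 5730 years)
Age = t½ × log₂(1/ratio) = 29320 years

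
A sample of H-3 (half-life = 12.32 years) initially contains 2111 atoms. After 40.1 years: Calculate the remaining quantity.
N = N₀(1/2)^(t/t½) = 221.1 atoms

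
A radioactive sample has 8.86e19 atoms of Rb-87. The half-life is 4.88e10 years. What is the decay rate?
A = λN = 1.258e9 decays/year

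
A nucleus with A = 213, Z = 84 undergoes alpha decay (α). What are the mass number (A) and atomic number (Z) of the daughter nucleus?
Daughter: A = 209, Z = 82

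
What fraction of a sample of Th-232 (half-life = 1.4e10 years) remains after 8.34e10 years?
N/N₀ = (1/2)^(t/t½) = 0.0161 = 1.61%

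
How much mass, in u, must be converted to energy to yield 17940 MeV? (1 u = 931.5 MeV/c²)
m = E/c² = 19.26 u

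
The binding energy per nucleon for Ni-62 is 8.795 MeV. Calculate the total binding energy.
B.E. = 8.795 × 62 = 545.3 MeV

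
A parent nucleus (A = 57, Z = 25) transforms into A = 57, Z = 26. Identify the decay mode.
ΔA = 0, ΔZ = +1 ⇒ beta-minus decay (β⁻)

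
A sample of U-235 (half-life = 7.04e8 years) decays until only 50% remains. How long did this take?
t = t½ × log₂(N₀/N) = 7.04e8 years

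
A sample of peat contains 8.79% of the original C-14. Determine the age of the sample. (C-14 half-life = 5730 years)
Age = t½ × log₂(1/ratio) = 20100 years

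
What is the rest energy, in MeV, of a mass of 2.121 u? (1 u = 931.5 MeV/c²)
E = mc² = 1976 MeV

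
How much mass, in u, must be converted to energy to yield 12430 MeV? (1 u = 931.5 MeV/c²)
m = E/c² = 13.34 u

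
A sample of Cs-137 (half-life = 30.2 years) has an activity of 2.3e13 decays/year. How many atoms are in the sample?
N = A/λ = 1.002e15 atoms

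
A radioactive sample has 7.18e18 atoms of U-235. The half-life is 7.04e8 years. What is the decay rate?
A = λN = 7.069e9 decays/year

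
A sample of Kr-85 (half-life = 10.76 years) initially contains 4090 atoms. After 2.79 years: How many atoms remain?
N = N₀(1/2)^(t/t½) = 3417 atoms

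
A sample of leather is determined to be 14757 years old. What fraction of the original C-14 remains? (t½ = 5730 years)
N/N₀ = (1/2)^(t/t½) = 0.1678 = 16.8%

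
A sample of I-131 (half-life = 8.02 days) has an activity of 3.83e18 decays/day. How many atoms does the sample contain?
N = A/λ = 4.431e19 atoms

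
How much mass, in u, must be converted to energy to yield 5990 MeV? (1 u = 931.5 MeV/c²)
m = E/c² = 6.43 u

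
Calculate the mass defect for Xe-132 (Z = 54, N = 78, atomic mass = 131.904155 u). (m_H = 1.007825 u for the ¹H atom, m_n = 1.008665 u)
Δm = Z·m_H + N·m_n − M = 1.194 u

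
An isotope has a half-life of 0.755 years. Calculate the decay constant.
λ = ln(2)/t½ = 0.9181 year⁻¹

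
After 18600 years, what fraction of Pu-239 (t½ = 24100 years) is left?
N/N₀ = (1/2)^(t/t½) = 0.5857 = 58.6%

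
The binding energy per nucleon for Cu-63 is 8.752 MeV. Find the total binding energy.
B.E. = 8.752 × 63 = 551.4 MeV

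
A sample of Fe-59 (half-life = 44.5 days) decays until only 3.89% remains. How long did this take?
t = t½ × log₂(N₀/N) = 208.4 days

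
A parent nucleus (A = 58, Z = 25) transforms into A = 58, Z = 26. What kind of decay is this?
ΔA = 0, ΔZ = +1 ⇒ beta-minus decay (β⁻)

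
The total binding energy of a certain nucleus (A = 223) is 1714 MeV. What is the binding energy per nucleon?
B.E./A = 1714/223 = 7.686 MeV/nucleon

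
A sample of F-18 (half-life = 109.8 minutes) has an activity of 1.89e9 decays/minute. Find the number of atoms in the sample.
N = A/λ = 2.994e11 atoms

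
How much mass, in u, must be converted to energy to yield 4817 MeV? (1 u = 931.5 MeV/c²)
m = E/c² = 5.171 u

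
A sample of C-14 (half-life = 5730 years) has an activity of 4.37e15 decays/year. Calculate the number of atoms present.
N = A/λ = 3.613e19 atoms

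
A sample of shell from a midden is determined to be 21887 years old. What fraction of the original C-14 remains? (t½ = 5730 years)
N/N₀ = (1/2)^(t/t½) = 0.07082 = 7.08%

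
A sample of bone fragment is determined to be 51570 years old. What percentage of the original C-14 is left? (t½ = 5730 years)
N/N₀ = (1/2)^(t/t½) = 0.001953 = 0.195%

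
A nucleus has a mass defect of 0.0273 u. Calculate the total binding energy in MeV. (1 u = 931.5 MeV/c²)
B.E. = Δm × 931.5 = 25.43 MeV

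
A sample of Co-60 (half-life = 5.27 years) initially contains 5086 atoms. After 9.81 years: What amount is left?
N = N₀(1/2)^(t/t½) = 1400 atoms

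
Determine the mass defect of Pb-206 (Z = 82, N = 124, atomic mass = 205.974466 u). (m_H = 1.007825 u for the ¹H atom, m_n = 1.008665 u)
Δm = Z·m_H + N·m_n − M = 1.742 u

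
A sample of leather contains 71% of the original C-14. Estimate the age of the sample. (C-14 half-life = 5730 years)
Age = t½ × log₂(1/ratio) = 2831 years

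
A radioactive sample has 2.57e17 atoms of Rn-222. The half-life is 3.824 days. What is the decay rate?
A = λN = 4.658e16 decays/day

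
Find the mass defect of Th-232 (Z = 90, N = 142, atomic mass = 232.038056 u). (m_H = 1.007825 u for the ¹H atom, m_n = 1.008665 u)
Δm = Z·m_H + N·m_n − M = 1.897 u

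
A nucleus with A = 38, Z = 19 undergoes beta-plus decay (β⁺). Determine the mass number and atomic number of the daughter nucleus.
Daughter: A = 38, Z = 18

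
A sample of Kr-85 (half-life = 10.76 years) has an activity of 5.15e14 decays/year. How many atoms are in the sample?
N = A/λ = 7.995e15 atoms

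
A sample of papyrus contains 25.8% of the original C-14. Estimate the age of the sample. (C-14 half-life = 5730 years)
Age = t½ × log₂(1/ratio) = 11200 years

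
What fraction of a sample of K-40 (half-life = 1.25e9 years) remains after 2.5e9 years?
N/N₀ = (1/2)^(t/t½) = 0.25 = 25%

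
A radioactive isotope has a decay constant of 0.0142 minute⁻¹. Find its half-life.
t½ = ln(2)/λ = 48.81 minutes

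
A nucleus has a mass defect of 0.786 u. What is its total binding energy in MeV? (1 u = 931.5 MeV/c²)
B.E. = Δm × 931.5 = 732.2 MeV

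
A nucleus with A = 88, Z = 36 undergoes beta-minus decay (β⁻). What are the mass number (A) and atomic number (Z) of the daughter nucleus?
Daughter: A = 88, Z = 37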